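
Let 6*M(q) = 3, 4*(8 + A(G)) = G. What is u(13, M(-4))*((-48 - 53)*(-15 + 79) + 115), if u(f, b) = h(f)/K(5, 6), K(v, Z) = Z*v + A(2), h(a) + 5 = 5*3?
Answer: -25396/9 ≈ -2821.8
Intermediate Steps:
h(a) = 10 (h(a) = -5 + 5*3 = -5 + 15 = 10)
A(G) = -8 + G/4
M(q) = 1/2 (M(q) = (1/6)*3 = 1/2)
K(v, Z) = -15/2 + Z*v (K(v, Z) = Z*v + (-8 + (1/4)*2) = Z*v + (-8 + 1/2) = Z*v - 15/2 = -15/2 + Z*v)
u(f, b) = 4/9 (u(f, b) = 10/(-15/2 + 6*5) = 10/(-15/2 + 30) = 10/(45/2) = 10*(2/45) = 4/9)
u(13, M(-4))*((-48 - 53)*(-15 + 79) + 115) = 4*((-48 - 53)*(-15 + 79) + 115)/9 = 4*(-101*64 + 115)/9 = 4*(-6464 + 115)/9 = (4/9)*(-6349) = -25396/9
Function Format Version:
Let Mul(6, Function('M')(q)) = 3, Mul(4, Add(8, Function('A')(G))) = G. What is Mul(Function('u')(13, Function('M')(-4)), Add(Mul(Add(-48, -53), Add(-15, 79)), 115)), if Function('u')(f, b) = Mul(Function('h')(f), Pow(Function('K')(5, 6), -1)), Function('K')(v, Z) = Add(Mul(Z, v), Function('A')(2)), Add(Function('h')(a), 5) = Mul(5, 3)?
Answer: Rational(-25396, 9) ≈ -2821.8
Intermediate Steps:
Function('h')(a) = 10 (Function('h')(a) = Add(-5, Mul(5, 3)) = Add(-5, 15) = 10)
Function('A')(G) = Add(-8, Mul(Rational(1, 4), G))
Function('M')(q) = Rational(1, 2) (Function('M')(q) = Mul(Rational(1, 6), 3) = Rational(1, 2))
Function('K')(v, Z) = Add(Rational(-15, 2), Mul(Z, v)) (Function('K')(v, Z) = Add(Mul(Z, v), Add(-8, Mul(Rational(1, 4), 2))) = Add(Mul(Z, v), Add(-8, Rational(1, 2))) = Add(Mul(Z, v), Rational(-15, 2)) = Add(Rational(-15, 2), Mul(Z, v)))
Function('u')(f, b) = Rational(4, 9) (Function('u')(f, b) = Mul(10, Pow(Add(Rational(-15, 2), Mul(6, 5)), -1)) = Mul(10, Pow(Add(Rational(-15, 2), 30), -1)) = Mul(10, Pow(Rational(45, 2), -1)) = Mul(10, Rational(2, 45)) = Rational(4, 9))
Mul(Function('u')(13, Function('M')(-4)), Add(Mul(Add(-48, -53), Add(-15, 79)), 115)) = Mul(Rational(4, 9), Add(Mul(Add(-48, -53), Add(-15, 79)), 115)) = Mul(Rational(4, 9), Add(Mul(-101, 64), 115)) = Mul(Rational(4, 9), Add(-6464, 115)) = Mul(Rational(4, 9), -6349) = Rational(-25396, 9)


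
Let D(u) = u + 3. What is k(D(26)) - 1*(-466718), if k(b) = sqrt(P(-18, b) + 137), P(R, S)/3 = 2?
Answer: 466718 + sqrt(143) ≈ 4.6673e+5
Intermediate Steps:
P(R, S) = 6 (P(R, S) = 3*2 = 6)
D(u) = 3 + u
k(b) = sqrt(143) (k(b) = sqrt(6 + 137) = sqrt(143))
k(D(26)) - 1*(-466718) = sqrt(143) - 1*(-466718) = sqrt(143) + 466718 = 466718 + sqrt(143)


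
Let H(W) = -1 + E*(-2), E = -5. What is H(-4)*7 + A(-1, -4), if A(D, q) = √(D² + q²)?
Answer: 63 + √17 ≈ 67.123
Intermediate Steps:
H(W) = 9 (H(W) = -1 - 5*(-2) = -1 + 10 = 9)
H(-4)*7 + A(-1, -4) = 9*7 + √((-1)² + (-4)²) = 63 + √(1 + 16) = 63 + √17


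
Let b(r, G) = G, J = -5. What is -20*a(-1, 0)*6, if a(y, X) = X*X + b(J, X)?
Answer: 0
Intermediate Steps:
a(y, X) = X + X² (a(y, X) = X*X + X = X² + X = X + X²)
-20*a(-1, 0)*6 = -20*0*(1 + 0)*6 = -20*0*1*6 = -0*6 = -20*0 = 0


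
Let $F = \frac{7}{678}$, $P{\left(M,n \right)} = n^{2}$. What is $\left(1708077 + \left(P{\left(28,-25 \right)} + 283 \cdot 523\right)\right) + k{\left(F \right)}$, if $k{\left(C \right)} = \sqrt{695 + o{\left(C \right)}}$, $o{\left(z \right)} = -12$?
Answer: $1856711 + \sqrt{683} \approx 1.8567 \cdot 10^{6}$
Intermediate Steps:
$F = \frac{7}{678}$ ($F = 7 \cdot \frac{1}{678} = \frac{7}{678} \approx 0.010324$)
$k{\left(C \right)} = \sqrt{683}$ ($k{\left(C \right)} = \sqrt{695 - 12} = \sqrt{683}$)
$\left(1708077 + \left(P{\left(28,-25 \right)} + 283 \cdot 523\right)\right) + k{\left(F \right)} = \left(1708077 + \left(\left(-25\right)^{2} + 283 \cdot 523\right)\right) + \sqrt{683} = \left(1708077 + \left(625 + 148009\right)\right) + \sqrt{683} = \left(1708077 + 148634\right) + \sqrt{683} = 1856711 + \sqrt{683}$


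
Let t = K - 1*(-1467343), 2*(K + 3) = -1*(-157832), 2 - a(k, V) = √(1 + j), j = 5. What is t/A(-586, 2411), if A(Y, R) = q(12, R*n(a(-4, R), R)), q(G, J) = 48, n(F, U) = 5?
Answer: 96641/3 ≈ 32214.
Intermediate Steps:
a(k, V) = 2 - √6 (a(k, V) = 2 - √(1 + 5) = 2 - √6)
K = 78913 (K = -3 + (-1*(-157832))/2 = -3 + (½)*157832 = -3 + 78916 = 78913)
A(Y, R) = 48
t = 1546256 (t = 78913 - 1*(-1467343) = 78913 + 1467343 = 1546256)
t/A(-586, 2411) = 1546256/48 = 1546256*(1/48) = 96641/3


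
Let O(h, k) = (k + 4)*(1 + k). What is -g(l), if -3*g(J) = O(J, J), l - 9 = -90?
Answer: 6160/3 ≈ 2053.3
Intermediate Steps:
O(h, k) = (1 + k)*(4 + k) (O(h, k) = (4 + k)*(1 + k) = (1 + k)*(4 + k))
l = -81 (l = 9 - 90 = -81)
g(J) = -4/3 - 5*J/3 - J**2/3 (g(J) = -(4 + J**2 + 5*J)/3 = -4/3 - 5*J/3 - J**2/3)
-g(l) = -(-4/3 - 5/3*(-81) - 1/3*(-81)**2) = -(-4/3 + 135 - 1/3*6561) = -(-4/3 + 135 - 2187) = -1*(-6160/3) = 6160/3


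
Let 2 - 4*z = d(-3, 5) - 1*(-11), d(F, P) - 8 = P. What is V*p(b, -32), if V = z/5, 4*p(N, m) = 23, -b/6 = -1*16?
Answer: -253/40 ≈ -6.3250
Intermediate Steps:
b = 96 (b = -(-6)*16 = -6*(-16) = 96)
d(F, P) = 8 + P
p(N, m) = 23/4 (p(N, m) = (¼)*23 = 23/4)
z = -11/2 (z = ½ - ((8 + 5) - 1*(-11))/4 = ½ - (13 + 11)/4 = ½ - ¼*24 = ½ - 6 = -11/2 ≈ -5.5000)
V = -11/10 (V = -11/2/5 = -11/2*⅕ = -11/10 ≈ -1.1000)
V*p(b, -32) = -11/10*23/4 = -253/40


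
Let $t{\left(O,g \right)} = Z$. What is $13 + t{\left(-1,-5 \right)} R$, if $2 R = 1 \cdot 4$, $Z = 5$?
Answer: $23$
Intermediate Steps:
$R = 2$ ($R = \frac{1 \cdot 4}{2} = \frac{1}{2} \cdot 4 = 2$)
$t{\left(O,g \right)} = 5$
$13 + t{\left(-1,-5 \right)} R = 13 + 5 \cdot 2 = 13 + 10 = 23$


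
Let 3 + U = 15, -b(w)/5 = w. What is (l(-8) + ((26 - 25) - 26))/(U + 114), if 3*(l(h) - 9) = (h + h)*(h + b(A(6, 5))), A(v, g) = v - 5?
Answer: 80/189 ≈ 0.42328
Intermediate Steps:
A(v, g) = -5 + v
b(w) = -5*w
l(h) = 9 + 2*h*(-5 + h)/3 (l(h) = 9 + ((h + h)*(h - 5*(-5 + 6)))/3 = 9 + ((2*h)*(h - 5*1))/3 = 9 + ((2*h)*(h - 5))/3 = 9 + ((2*h)*(-5 + h))/3 = 9 + (2*h*(-5 + h))/3 = 9 + 2*h*(-5 + h)/3)
U = 12 (U = -3 + 15 = 12)
(l(-8) + ((26 - 25) - 26))/(U + 114) = ((9 - 10/3*(-8) + (⅔)*(-8)²) + ((26 - 25) - 26))/(12 + 114) = ((9 + 80/3 + (⅔)*64) + (1 - 26))/126 = ((9 + 80/3 + 128/3) - 25)*(1/126) = (235/3 - 25)*(1/126) = (160/3)*(1/126) = 80/189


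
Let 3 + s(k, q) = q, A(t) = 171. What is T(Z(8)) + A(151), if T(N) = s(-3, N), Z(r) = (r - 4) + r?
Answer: 180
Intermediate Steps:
Z(r) = -4 + 2*r (Z(r) = (-4 + r) + r = -4 + 2*r)
s(k, q) = -3 + q
T(N) = -3 + N
T(Z(8)) + A(151) = (-3 + (-4 + 2*8)) + 171 = (-3 + (-4 + 16)) + 171 = (-3 + 12) + 171 = 9 + 171 = 180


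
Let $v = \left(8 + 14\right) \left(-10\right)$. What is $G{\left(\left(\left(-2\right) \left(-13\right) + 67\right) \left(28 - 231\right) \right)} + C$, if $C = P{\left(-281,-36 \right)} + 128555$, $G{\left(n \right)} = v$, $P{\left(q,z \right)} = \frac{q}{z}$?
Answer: $\frac{4620341}{36} \approx 1.2834 \cdot 10^{5}$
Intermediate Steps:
$v = -220$ ($v = 22 \left(-10\right) = -220$)
$G{\left(n \right)} = -220$
$C = \frac{4628261}{36}$ ($C = - \frac{281}{-36} + 128555 = \left(-281\right) \left(- \frac{1}{36}\right) + 128555 = \frac{281}{36} + 128555 = \frac{4628261}{36} \approx 1.2856 \cdot 10^{5}$)
$G{\left(\left(\left(-2\right) \left(-13\right) + 67\right) \left(28 - 231\right) \right)} + C = -220 + \frac{4628261}{36} = \frac{4620341}{36}$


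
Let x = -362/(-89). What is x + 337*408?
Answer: 12237506/89 ≈ 1.3750e+5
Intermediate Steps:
x = 362/89 (x = -362*(-1/89) = 362/89 ≈ 4.0674)
x + 337*408 = 362/89 + 337*408 = 362/89 + 137496 = 12237506/89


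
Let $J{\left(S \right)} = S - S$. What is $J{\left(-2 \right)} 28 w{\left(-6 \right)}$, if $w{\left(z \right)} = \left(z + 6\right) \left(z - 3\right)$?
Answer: $0$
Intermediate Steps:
$J{\left(S \right)} = 0$
$w{\left(z \right)} = \left(-3 + z\right) \left(6 + z\right)$ ($w{\left(z \right)} = \left(6 + z\right) \left(-3 + z\right) = \left(-3 + z\right) \left(6 + z\right)$)
$J{\left(-2 \right)} 28 w{\left(-6 \right)} = 0 \cdot 28 \left(-18 + \left(-6\right)^{2} + 3 \left(-6\right)\right) = 0 \left(-18 + 36 - 18\right) = 0 \cdot 0 = 0$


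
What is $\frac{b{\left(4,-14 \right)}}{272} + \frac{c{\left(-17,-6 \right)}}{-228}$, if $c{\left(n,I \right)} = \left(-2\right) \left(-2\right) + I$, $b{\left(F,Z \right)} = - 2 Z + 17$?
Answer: $\frac{2701}{15504} \approx 0.17421$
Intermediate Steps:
$b{\left(F,Z \right)} = 17 - 2 Z$
$c{\left(n,I \right)} = 4 + I$
$\frac{b{\left(4,-14 \right)}}{272} + \frac{c{\left(-17,-6 \right)}}{-228} = \frac{17 - -28}{272} + \frac{4 - 6}{-228} = \left(17 + 28\right) \frac{1}{272} - - \frac{1}{114} = 45 \cdot \frac{1}{272} + \frac{1}{114} = \frac{45}{272} + \frac{1}{114} = \frac{2701}{15504}$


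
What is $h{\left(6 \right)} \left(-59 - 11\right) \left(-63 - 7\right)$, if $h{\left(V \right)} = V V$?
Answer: $176400$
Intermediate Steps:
$h{\left(V \right)} = V^{2}$
$h{\left(6 \right)} \left(-59 - 11\right) \left(-63 - 7\right) = 6^{2} \left(-59 - 11\right) \left(-63 - 7\right) = 36 \left(\left(-70\right) \left(-70\right)\right) = 36 \cdot 4900 = 176400$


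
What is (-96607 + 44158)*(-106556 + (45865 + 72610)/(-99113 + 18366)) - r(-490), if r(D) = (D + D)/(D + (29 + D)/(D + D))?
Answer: 216497319082900190677/38737485033 ≈ 5.5888e+9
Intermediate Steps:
r(D) = 2*D/(D + (29 + D)/(2*D)) (r(D) = (2*D)/(D + (29 + D)/((2*D))) = (2*D)/(D + (29 + D)*(1/(2*D))) = (2*D)/(D + (29 + D)/(2*D)) = 2*D/(D + (29 + D)/(2*D)))
(-96607 + 44158)*(-106556 + (45865 + 72610)/(-99113 + 18366)) - r(-490) = (-96607 + 44158)*(-106556 + (45865 + 72610)/(-99113 + 18366)) - 4*(-490)**2/(29 - 490 + 2*(-490)**2) = -52449*(-106556 + 118475/(-80747)) - 4*240100/(29 - 490 + 2*240100) = -52449*(-106556 + 118475*(-1/80747)) - 4*240100/(29 - 490 + 480200) = -52449*(-106556 - 118475/80747) - 4*240100/479739 = -52449*(-8604195807/80747) - 4*240100/479739 = 451281465881343/80747 - 1*960400/479739 = 451281465881343/80747 - 960400/479739 = 216497319082900190677/38737485033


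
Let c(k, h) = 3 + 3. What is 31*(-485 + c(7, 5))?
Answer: -14849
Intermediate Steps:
c(k, h) = 6
31*(-485 + c(7, 5)) = 31*(-485 + 6) = 31*(-479) = -14849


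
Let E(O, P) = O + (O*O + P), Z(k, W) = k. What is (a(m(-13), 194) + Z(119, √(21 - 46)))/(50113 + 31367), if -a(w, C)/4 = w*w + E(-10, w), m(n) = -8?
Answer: -31/5432 ≈ -0.0057069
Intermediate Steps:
E(O, P) = O + P + O² (E(O, P) = O + (O² + P) = O + (P + O²) = O + P + O²)
a(w, C) = -360 - 4*w - 4*w² (a(w, C) = -4*(w*w + (-10 + w + (-10)²)) = -4*(w² + (-10 + w + 100)) = -4*(w² + (90 + w)) = -4*(90 + w + w²) = -360 - 4*w - 4*w²)
(a(m(-13), 194) + Z(119, √(21 - 46)))/(50113 + 31367) = ((-360 - 4*(-8) - 4*(-8)²) + 119)/(50113 + 31367) = ((-360 + 32 - 4*64) + 119)/81480 = ((-360 + 32 - 256) + 119)*(1/81480) = (-584 + 119)*(1/81480) = -465*1/81480 = -31/5432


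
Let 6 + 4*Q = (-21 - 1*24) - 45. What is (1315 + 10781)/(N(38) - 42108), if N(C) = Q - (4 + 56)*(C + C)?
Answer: -336/1297 ≈ -0.25906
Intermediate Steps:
Q = -24 (Q = -3/2 + ((-21 - 1*24) - 45)/4 = -3/2 + ((-21 - 24) - 45)/4 = -3/2 + (-45 - 45)/4 = -3/2 + (1/4)*(-90) = -3/2 - 45/2 = -24)
N(C) = -24 - 120*C (N(C) = -24 - (4 + 56)*(C + C) = -24 - 60*2*C = -24 - 120*C)
(1315 + 10781)/(N(38) - 42108) = (1315 + 10781)/((-24 - 120*38) - 42108) = 12096/((-24 - 4560) - 42108) = 12096/(-4584 - 42108) = 12096/(-46692) = 12096*(-1/46692) = -336/1297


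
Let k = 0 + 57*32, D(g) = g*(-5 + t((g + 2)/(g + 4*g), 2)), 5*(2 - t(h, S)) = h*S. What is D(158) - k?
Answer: -11554/5 ≈ -2310.8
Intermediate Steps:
t(h, S) = 2 - S*h/5 (t(h, S) = 2 - h*S/5 = 2 - S*h/5)
D(g) = g*(-3 - 2*(2 + g)/(25*g)) (D(g) = g*(-5 + (2 - ⅕*2*(g + 2)/(g + 4*g))) = g*(-5 + (2 - ⅕*2*(2 + g)/((5*g)))) = g*(-5 + (2 - ⅕*2*(2 + g)*(1/(5*g)))) = g*(-5 + (2 - ⅕*2*(2 + g)/(5*g))) = g*(-5 + (2 - 2*(2 + g)/(25*g))) = g*(-3 - 2*(2 + g)/(25*g)))
k = 1824 (k = 0 + 1824 = 1824)
D(158) - k = (-4/25 - 77/25*158) - 1*1824 = (-4/25 - 12166/25) - 1824 = -2434/5 - 1824 = -11554/5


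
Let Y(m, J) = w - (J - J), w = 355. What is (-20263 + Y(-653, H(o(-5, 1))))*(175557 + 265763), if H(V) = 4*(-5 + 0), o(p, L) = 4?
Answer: -8785798560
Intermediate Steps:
H(V) = -20 (H(V) = 4*(-5) = -20)
Y(m, J) = 355 (Y(m, J) = 355 - (J - J) = 355 - 1*0 = 355 + 0 = 355)
(-20263 + Y(-653, H(o(-5, 1))))*(175557 + 265763) = (-20263 + 355)*(175557 + 265763) = -19908*441320 = -8785798560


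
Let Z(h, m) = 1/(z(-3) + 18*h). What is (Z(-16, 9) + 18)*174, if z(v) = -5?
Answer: 917502/293 ≈ 3131.4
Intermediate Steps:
Z(h, m) = 1/(-5 + 18*h)
(Z(-16, 9) + 18)*174 = (1/(-5 + 18*(-16)) + 18)*174 = (1/(-5 - 288) + 18)*174 = (1/(-293) + 18)*174 = (-1/293 + 18)*174 = (5273/293)*174 = 917502/293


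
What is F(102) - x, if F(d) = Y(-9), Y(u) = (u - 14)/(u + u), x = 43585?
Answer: -784507/18 ≈ -43584.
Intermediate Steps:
Y(u) = (-14 + u)/(2*u) (Y(u) = (-14 + u)/((2*u)) = (-14 + u)*(1/(2*u)) = (-14 + u)/(2*u))
F(d) = 23/18 (F(d) = (½)*(-14 - 9)/(-9) = (½)*(-⅑)*(-23) = 23/18)
F(102) - x = 23/18 - 1*43585 = 23/18 - 43585 = -784507/18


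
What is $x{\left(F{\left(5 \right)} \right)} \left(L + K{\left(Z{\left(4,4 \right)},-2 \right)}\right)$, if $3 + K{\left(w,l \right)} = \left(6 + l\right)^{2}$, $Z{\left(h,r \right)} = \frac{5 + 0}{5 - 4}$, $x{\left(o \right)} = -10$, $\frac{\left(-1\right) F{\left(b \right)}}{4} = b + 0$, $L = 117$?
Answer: $-1300$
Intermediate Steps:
$F{\left(b \right)} = - 4 b$ ($F{\left(b \right)} = - 4 \left(b + 0\right) = - 4 b$)
$Z{\left(h,r \right)} = 5$ ($Z{\left(h,r \right)} = \frac{5}{1} = 5 \cdot 1 = 5$)
$K{\left(w,l \right)} = -3 + \left(6 + l\right)^{2}$
$x{\left(F{\left(5 \right)} \right)} \left(L + K{\left(Z{\left(4,4 \right)},-2 \right)}\right) = - 10 \left(117 - \left(3 - \left(6 - 2\right)^{2}\right)\right) = - 10 \left(117 - \left(3 - 4^{2}\right)\right) = - 10 \left(117 + \left(-3 + 16\right)\right) = - 10 \left(117 + 13\right) = \left(-10\right) 130 = -1300$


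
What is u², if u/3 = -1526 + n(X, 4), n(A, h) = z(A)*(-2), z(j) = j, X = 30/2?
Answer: 21790224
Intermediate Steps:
X = 15 (X = 30*(½) = 15)
n(A, h) = -2*A (n(A, h) = A*(-2) = -2*A)
u = -4668 (u = 3*(-1526 - 2*15) = 3*(-1526 - 30) = 3*(-1556) = -4668)
u² = (-4668)² = 21790224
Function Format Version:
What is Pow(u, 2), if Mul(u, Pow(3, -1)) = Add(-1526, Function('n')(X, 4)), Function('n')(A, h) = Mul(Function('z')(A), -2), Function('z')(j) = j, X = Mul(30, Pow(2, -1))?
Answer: 21790224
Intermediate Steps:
X = 15 (X = Mul(30, Rational(1, 2)) = 15)
Function('n')(A, h) = Mul(-2, A) (Function('n')(A, h) = Mul(A, -2) = Mul(-2, A))
u = -4668 (u = Mul(3, Add(-1526, Mul(-2, 15))) = Mul(3, Add(-1526, -30)) = Mul(3, -1556) = -4668)
Pow(u, 2) = Pow(-4668, 2) = 21790224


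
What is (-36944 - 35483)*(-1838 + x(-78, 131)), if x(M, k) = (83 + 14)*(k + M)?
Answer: -239226381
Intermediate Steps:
x(M, k) = 97*M + 97*k (x(M, k) = 97*(M + k) = 97*M + 97*k)
(-36944 - 35483)*(-1838 + x(-78, 131)) = (-36944 - 35483)*(-1838 + (97*(-78) + 97*131)) = -72427*(-1838 + (-7566 + 12707)) = -72427*(-1838 + 5141) = -72427*3303 = -239226381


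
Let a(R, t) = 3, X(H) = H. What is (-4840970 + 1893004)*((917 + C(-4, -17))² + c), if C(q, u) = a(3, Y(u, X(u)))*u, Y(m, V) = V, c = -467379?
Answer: -833027388382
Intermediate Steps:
C(q, u) = 3*u
(-4840970 + 1893004)*((917 + C(-4, -17))² + c) = (-4840970 + 1893004)*((917 + 3*(-17))² - 467379) = -2947966*((917 - 51)² - 467379) = -2947966*(866² - 467379) = -2947966*(749956 - 467379) = -2947966*282577 = -833027388382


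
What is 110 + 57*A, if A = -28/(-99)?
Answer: 4162/33 ≈ 126.12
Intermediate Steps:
A = 28/99 (A = -28*(-1/99) = 28/99 ≈ 0.28283)
110 + 57*A = 110 + 57*(28/99) = 110 + 532/33 = 4162/33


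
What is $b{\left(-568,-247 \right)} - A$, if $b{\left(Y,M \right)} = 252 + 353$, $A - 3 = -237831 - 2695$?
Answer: $241128$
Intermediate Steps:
$A = -240523$ ($A = 3 - 240526 = -240523$)
$b{\left(Y,M \right)} = 605$
$b{\left(-568,-247 \right)} - A = 605 - -240523 = 605 + 240523 = 241128$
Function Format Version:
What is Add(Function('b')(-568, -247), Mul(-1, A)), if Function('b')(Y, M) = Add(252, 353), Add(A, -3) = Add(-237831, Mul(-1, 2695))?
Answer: 241128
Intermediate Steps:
A = -240523 (A = Add(3, Add(-237831, Mul(-1, 2695))) = Add(3, Add(-237831, -2695)) = Add(3, -240526) = -240523)
Function('b')(Y, M) = 605
Add(Function('b')(-568, -247), Mul(-1, A)) = Add(605, Mul(-1, -240523)) = Add(605, 240523) = 241128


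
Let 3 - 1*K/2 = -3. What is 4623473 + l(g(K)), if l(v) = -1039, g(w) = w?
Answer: 4622434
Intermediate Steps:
K = 12 (K = 6 - 2*(-3) = 6 + 6 = 12)
4623473 + l(g(K)) = 4623473 - 1039 = 4622434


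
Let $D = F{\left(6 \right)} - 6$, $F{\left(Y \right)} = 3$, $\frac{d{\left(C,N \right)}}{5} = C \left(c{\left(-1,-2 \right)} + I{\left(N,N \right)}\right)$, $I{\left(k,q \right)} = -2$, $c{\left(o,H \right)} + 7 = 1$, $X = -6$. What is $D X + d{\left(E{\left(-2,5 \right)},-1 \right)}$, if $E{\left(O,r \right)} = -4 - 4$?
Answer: $338$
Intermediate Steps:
$c{\left(o,H \right)} = -6$ ($c{\left(o,H \right)} = -7 + 1 = -6$)
$E{\left(O,r \right)} = -8$ ($E{\left(O,r \right)} = -4 - 4 = -8$)
$d{\left(C,N \right)} = - 40 C$ ($d{\left(C,N \right)} = 5 C \left(-6 - 2\right) = 5 C \left(-8\right) = 5 \left(- 8 C\right) = - 40 C$)
$D = -3$ ($D = 3 - 6 = -3$)
$D X + d{\left(E{\left(-2,5 \right)},-1 \right)} = \left(-3\right) \left(-6\right) - -320 = 18 + 320 = 338$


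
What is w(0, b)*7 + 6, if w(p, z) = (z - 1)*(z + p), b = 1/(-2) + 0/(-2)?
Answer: 45/4 ≈ 11.250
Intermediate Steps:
b = -½ (b = 1*(-½) + 0*(-½) = -½ + 0 = -½ ≈ -0.50000)
w(p, z) = (-1 + z)*(p + z)
w(0, b)*7 + 6 = ((-½)² - 1*0 - 1*(-½) + 0*(-½))*7 + 6 = (¼ + 0 + ½ + 0)*7 + 6 = (¾)*7 + 6 = 21/4 + 6 = 45/4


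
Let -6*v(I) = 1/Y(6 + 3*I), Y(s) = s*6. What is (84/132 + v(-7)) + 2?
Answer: 15671/5940 ≈ 2.6382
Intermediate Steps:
Y(s) = 6*s
v(I) = -1/(6*(36 + 18*I)) (v(I) = -1/(6*(6 + 3*I))/6 = -1/(6*(36 + 18*I)))
(84/132 + v(-7)) + 2 = (84/132 - 1/(216 + 108*(-7))) + 2 = (84*(1/132) - 1/(216 - 756)) + 2 = (7/11 - 1/(-540)) + 2 = (7/11 - 1*(-1/540)) + 2 = (7/11 + 1/540) + 2 = 3791/5940 + 2 = 15671/5940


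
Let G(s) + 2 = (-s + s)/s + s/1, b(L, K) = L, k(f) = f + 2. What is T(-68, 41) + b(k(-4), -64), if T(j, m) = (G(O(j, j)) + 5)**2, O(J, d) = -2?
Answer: -1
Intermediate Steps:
k(f) = 2 + f
G(s) = -2 + s (G(s) = -2 + ((-s + s)/s + s/1) = -2 + (0/s + s*1) = -2 + (0 + s) = -2 + s)
T(j, m) = 1 (T(j, m) = ((-2 - 2) + 5)**2 = (-4 + 5)**2 = 1**2 = 1)
T(-68, 41) + b(k(-4), -64) = 1 + (2 - 4) = 1 - 2 = -1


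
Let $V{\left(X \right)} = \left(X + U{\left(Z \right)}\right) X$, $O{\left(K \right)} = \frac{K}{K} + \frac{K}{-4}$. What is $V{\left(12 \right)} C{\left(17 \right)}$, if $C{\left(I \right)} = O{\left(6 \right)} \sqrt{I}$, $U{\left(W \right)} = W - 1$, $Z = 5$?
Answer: $- 96 \sqrt{17} \approx -395.82$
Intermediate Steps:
$U{\left(W \right)} = -1 + W$
$O{\left(K \right)} = 1 - \frac{K}{4}$ ($O{\left(K \right)} = 1 + K \left(- \frac{1}{4}\right) = 1 - \frac{K}{4}$)
$C{\left(I \right)} = - \frac{\sqrt{I}}{2}$ ($C{\left(I \right)} = \left(1 - \frac{3}{2}\right) \sqrt{I} = - \frac{\sqrt{I}}{2}$)
$V{\left(X \right)} = X \left(4 + X\right)$ ($V{\left(X \right)} = \left(X + \left(-1 + 5\right)\right) X = \left(X + 4\right) X = \left(4 + X\right) X = X \left(4 + X\right)$)
$V{\left(12 \right)} C{\left(17 \right)} = 12 \left(4 + 12\right) \left(- \frac{\sqrt{17}}{2}\right) = 12 \cdot 16 \left(- \frac{\sqrt{17}}{2}\right) = 192 \left(- \frac{\sqrt{17}}{2}\right) = - 96 \sqrt{17}$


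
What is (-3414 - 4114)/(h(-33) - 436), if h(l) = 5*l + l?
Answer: 3764/317 ≈ 11.874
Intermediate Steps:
h(l) = 6*l
(-3414 - 4114)/(h(-33) - 436) = (-3414 - 4114)/(6*(-33) - 436) = -7528/(-198 - 436) = -7528/(-634) = -7528*(-1/634) = 3764/317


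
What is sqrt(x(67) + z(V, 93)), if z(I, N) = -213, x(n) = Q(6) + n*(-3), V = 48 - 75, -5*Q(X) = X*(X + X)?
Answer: 3*I*sqrt(1190)/5 ≈ 20.698*I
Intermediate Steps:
Q(X) = -2*X**2/5 (Q(X) = -X*(X + X)/5 = -X*2*X/5 = -2*X**2/5)
V = -27
x(n) = -72/5 - 3*n (x(n) = -2/5*6**2 + n*(-3) = -2/5*36 - 3*n = -72/5 - 3*n)
sqrt(x(67) + z(V, 93)) = sqrt((-72/5 - 3*67) - 213) = sqrt((-72/5 - 201) - 213) = sqrt(-1077/5 - 213) = sqrt(-2142/5) = 3*I*sqrt(1190)/5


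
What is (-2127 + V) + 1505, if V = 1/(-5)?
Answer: -3111/5 ≈ -622.20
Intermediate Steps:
V = -⅕ ≈ -0.20000
(-2127 + V) + 1505 = (-2127 - ⅕) + 1505 = -10636/5 + 1505 = -3111/5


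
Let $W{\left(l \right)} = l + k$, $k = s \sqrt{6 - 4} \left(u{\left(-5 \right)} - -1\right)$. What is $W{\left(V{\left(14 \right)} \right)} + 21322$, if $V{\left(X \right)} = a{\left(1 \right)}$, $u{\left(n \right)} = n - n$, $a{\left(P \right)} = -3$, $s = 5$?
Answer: $21319 + 5 \sqrt{2} \approx 21326.0$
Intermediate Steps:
$u{\left(n \right)} = 0$
$V{\left(X \right)} = -3$
$k = 5 \sqrt{2}$ ($k = 5 \sqrt{6 - 4} \left(0 - -1\right) = 5 \sqrt{2} \left(0 + 1\right) = 5 \sqrt{2} \cdot 1 = 5 \sqrt{2} \approx 7.0711$)
$W{\left(l \right)} = l + 5 \sqrt{2}$
$W{\left(V{\left(14 \right)} \right)} + 21322 = \left(-3 + 5 \sqrt{2}\right) + 21322 = 21319 + 5 \sqrt{2}$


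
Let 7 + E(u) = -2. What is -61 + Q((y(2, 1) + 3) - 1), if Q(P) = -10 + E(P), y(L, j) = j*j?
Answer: -80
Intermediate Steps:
E(u) = -9 (E(u) = -7 - 2 = -9)
y(L, j) = j²
Q(P) = -19 (Q(P) = -10 - 9 = -19)
-61 + Q((y(2, 1) + 3) - 1) = -61 - 19 = -80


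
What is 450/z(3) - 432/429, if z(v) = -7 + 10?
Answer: 21306/143 ≈ 148.99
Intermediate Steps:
z(v) = 3
450/z(3) - 432/429 = 450/3 - 432/429 = 450*(⅓) - 432*1/429 = 150 - 144/143 = 21306/143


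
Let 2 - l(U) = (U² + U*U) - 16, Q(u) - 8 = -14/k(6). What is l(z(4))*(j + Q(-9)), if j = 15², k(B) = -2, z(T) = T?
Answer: -3360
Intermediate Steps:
j = 225
Q(u) = 15 (Q(u) = 8 - 14/(-2) = 8 - 14*(-½) = 8 + 7 = 15)
l(U) = 18 - 2*U² (l(U) = 2 - ((U² + U*U) - 16) = 2 - ((U² + U²) - 16) = 2 - (2*U² - 16) = 2 - (-16 + 2*U²) = 2 + (16 - 2*U²) = 18 - 2*U²)
l(z(4))*(j + Q(-9)) = (18 - 2*4²)*(225 + 15) = (18 - 2*16)*240 = (18 - 32)*240 = -14*240 = -3360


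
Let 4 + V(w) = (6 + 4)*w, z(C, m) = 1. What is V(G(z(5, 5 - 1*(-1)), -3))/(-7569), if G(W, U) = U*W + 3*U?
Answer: 124/7569 ≈ 0.016383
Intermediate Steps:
G(W, U) = 3*U + U*W
V(w) = -4 + 10*w (V(w) = -4 + (6 + 4)*w = -4 + 10*w)
V(G(z(5, 5 - 1*(-1)), -3))/(-7569) = (-4 + 10*(-3*(3 + 1)))/(-7569) = (-4 + 10*(-3*4))*(-1/7569) = (-4 + 10*(-12))*(-1/7569) = (-4 - 120)*(-1/7569) = -124*(-1/7569) = 124/7569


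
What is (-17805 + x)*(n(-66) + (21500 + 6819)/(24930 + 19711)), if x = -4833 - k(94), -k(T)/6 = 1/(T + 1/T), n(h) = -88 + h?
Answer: 1369631192251590/394492517 ≈ 3.4719e+6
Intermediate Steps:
k(T) = -6/(T + 1/T)
x = -42708657/8837 (x = -4833 - (-6)*94/(1 + 94²) = -4833 - (-6)*94/(1 + 8836) = -4833 - (-6)*94/8837 = -4833 - 1*(-564/8837) = -4833 + 564/8837 = -42708657/8837 ≈ -4832.9)
(-17805 + x)*(n(-66) + (21500 + 6819)/(24930 + 19711)) = (-17805 - 42708657/8837)*((-88 - 66) + (21500 + 6819)/(24930 + 19711)) = -200051442*(-154 + 28319/44641)/8837 = -200051442/8837*(-6846395/44641) = 1369631192251590/394492517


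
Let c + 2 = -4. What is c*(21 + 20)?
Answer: -246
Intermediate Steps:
c = -6 (c = -2 - 4 = -6)
c*(21 + 20) = -6*(21 + 20) = -6*41 = -246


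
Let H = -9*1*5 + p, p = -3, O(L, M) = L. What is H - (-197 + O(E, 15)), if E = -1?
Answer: 150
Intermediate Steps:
H = -48 (H = -9*1*5 - 3 = -45 - 3 = -48)
H - (-197 + O(E, 15)) = -48 - (-197 - 1) = -48 - 1*(-198) = -48 + 198 = 150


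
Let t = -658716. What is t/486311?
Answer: -658716/486311 ≈ -1.3545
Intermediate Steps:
t/486311 = -658716/486311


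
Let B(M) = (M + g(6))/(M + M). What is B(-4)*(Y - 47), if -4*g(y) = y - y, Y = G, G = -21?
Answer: -34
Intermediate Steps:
Y = -21
g(y) = 0 (g(y) = -(y - y)/4 = -¼*0 = 0)
B(M) = ½ (B(M) = (M + 0)/(M + M) = M/((2*M)) = M*(1/(2*M)) = ½)
B(-4)*(Y - 47) = (-21 - 47)/2 = (½)*(-68) = -34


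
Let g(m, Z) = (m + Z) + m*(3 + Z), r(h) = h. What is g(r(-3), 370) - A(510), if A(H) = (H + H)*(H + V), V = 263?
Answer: -789212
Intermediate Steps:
A(H) = 2*H*(263 + H) (A(H) = (H + H)*(H + 263) = (2*H)*(263 + H) = 2*H*(263 + H))
g(m, Z) = Z + m + m*(3 + Z) (g(m, Z) = (Z + m) + m*(3 + Z) = Z + m + m*(3 + Z))
g(r(-3), 370) - A(510) = (370 + 4*(-3) + 370*(-3)) - 2*510*(263 + 510) = (370 - 12 - 1110) - 2*510*773 = -752 - 1*788460 = -752 - 788460 = -789212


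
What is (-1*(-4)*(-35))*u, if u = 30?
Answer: -4200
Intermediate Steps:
(-1*(-4)*(-35))*u = (-1*(-4)*(-35))*30 = (4*(-35))*30 = -140*30 = -4200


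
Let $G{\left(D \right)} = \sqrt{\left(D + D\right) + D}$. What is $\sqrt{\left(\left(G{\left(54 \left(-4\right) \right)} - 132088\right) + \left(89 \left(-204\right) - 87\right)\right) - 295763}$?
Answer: $3 \sqrt{-49566 + 2 i \sqrt{2}} \approx 0.019057 + 667.9 i$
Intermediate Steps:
$G{\left(D \right)} = \sqrt{3} \sqrt{D}$ ($G{\left(D \right)} = \sqrt{2 D + D} = \sqrt{3 D} = \sqrt{3} \sqrt{D}$)
$\sqrt{\left(\left(G{\left(54 \left(-4\right) \right)} - 132088\right) + \left(89 \left(-204\right) - 87\right)\right) - 295763} = \sqrt{\left(\left(\sqrt{3} \sqrt{54 \left(-4\right)} - 132088\right) + \left(89 \left(-204\right) - 87\right)\right) - 295763} = \sqrt{\left(\left(\sqrt{3} \sqrt{-216} - 132088\right) - 18243\right) - 295763} = \sqrt{\left(\left(\sqrt{3} \cdot 6 i \sqrt{6} - 132088\right) - 18243\right) - 295763} = \sqrt{\left(\left(18 i \sqrt{2} - 132088\right) - 18243\right) - 295763} = \sqrt{\left(\left(-132088 + 18 i \sqrt{2}\right) - 18243\right) - 295763} = \sqrt{\left(-150331 + 18 i \sqrt{2}\right) - 295763} = \sqrt{-446094 + 18 i \sqrt{2}}$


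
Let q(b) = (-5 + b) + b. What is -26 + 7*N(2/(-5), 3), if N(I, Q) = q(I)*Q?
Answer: -739/5 ≈ -147.80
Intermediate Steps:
q(b) = -5 + 2*b
N(I, Q) = Q*(-5 + 2*I) (N(I, Q) = (-5 + 2*I)*Q = Q*(-5 + 2*I))
-26 + 7*N(2/(-5), 3) = -26 + 7*(3*(-5 + 2*(2/(-5)))) = -26 + 7*(3*(-5 + 2*(2*(-⅕)))) = -26 + 7*(3*(-5 + 2*(-⅖))) = -26 + 7*(3*(-5 - ⅘)) = -26 + 7*(3*(-29/5)) = -26 + 7*(-87/5) = -26 - 609/5 = -739/5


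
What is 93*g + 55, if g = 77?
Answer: 7216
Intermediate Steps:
93*g + 55 = 93*77 + 55 = 7161 + 55 = 7216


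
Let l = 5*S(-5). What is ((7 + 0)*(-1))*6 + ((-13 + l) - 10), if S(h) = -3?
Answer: -80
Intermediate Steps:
l = -15 (l = 5*(-3) = -15)
((7 + 0)*(-1))*6 + ((-13 + l) - 10) = ((7 + 0)*(-1))*6 + ((-13 - 15) - 10) = (7*(-1))*6 + (-28 - 10) = -7*6 - 38 = -42 - 38 = -80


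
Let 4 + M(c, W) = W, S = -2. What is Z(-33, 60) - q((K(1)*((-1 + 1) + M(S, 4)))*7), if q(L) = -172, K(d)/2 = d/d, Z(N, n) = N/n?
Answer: 3429/20 ≈ 171.45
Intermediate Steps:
M(c, W) = -4 + W
K(d) = 2 (K(d) = 2*(d/d) = 2*1 = 2)
Z(-33, 60) - q((K(1)*((-1 + 1) + M(S, 4)))*7) = -33/60 - 1*(-172) = -33*1/60 + 172 = -11/20 + 172 = 3429/20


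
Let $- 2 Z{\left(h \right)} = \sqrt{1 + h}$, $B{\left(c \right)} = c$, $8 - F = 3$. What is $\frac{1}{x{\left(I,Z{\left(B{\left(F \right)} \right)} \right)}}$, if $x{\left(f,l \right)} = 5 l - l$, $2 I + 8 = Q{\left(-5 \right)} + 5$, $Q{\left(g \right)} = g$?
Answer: $- \frac{\sqrt{6}}{12} \approx -0.20412$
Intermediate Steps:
$F = 5$ ($F = 8 - 3 = 5$)
$Z{\left(h \right)} = - \frac{\sqrt{1 + h}}{2}$
$I = -4$ ($I = -4 + \frac{-5 + 5}{2} = -4 + \frac{1}{2} \cdot 0 = -4 + 0 = -4$)
$x{\left(f,l \right)} = 4 l$
$\frac{1}{x{\left(I,Z{\left(B{\left(F \right)} \right)} \right)}} = \frac{1}{4 \left(- \frac{\sqrt{1 + 5}}{2}\right)} = \frac{1}{4 \left(- \frac{\sqrt{6}}{2}\right)} = \frac{1}{\left(-2\right) \sqrt{6}} = - \frac{\sqrt{6}}{12}$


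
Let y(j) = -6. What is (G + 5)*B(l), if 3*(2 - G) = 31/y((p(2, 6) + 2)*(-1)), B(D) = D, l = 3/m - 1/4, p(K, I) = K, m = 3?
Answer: 157/24 ≈ 6.5417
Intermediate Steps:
l = ¾ (l = 3/3 - 1/4 = 3*(⅓) - 1*¼ = 1 - ¼ = ¾ ≈ 0.75000)
G = 67/18 (G = 2 - 31/(3*(-6)) = 2 - 31*(-1)/(3*6) = 2 - ⅓*(-31/6) = 2 + 31/18 = 67/18 ≈ 3.7222)
(G + 5)*B(l) = (67/18 + 5)*(¾) = (157/18)*(¾) = 157/24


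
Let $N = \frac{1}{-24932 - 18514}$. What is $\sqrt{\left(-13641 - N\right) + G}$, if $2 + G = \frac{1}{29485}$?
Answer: $\frac{i \sqrt{22387816432333141128690}}{1281005310} \approx 116.8 i$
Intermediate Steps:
$N = - \frac{1}{43446}$ ($N = \frac{1}{-43446} = - \frac{1}{43446} \approx -2.3017 \cdot 10^{-5}$)
$G = - \frac{58969}{29485}$ ($G = -2 + \frac{1}{29485} = - \frac{58969}{29485} \approx -2.0$)
$\sqrt{\left(-13641 - N\right) + G} = \sqrt{\left(-13641 - - \frac{1}{43446}\right) - \frac{58969}{29485}} = \sqrt{\left(-13641 + \frac{1}{43446}\right) - \frac{58969}{29485}} = \sqrt{- \frac{592646885}{43446} - \frac{58969}{29485}} = \sqrt{- \frac{17476755371399}{1281005310}} = \frac{i \sqrt{22387816432333141128690}}{1281005310}$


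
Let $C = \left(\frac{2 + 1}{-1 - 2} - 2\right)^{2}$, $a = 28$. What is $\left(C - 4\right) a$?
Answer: $140$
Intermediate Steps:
$C = 9$ ($C = \left(\frac{3}{-3} - 2\right)^{2} = \left(3 \left(- \frac{1}{3}\right) - 2\right)^{2} = \left(-1 - 2\right)^{2} = \left(-3\right)^{2} = 9$)
$\left(C - 4\right) a = \left(9 - 4\right) 28 = 5 \cdot 28 = 140$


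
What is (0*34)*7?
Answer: 0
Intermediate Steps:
(0*34)*7 = 0*7 = 0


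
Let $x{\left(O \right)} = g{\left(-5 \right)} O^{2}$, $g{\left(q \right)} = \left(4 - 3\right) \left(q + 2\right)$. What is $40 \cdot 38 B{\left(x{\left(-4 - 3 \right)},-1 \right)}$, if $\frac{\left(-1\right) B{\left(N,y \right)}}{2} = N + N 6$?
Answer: $3128160$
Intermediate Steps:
$g{\left(q \right)} = 2 + q$ ($g{\left(q \right)} = 1 \left(2 + q\right) = 2 + q$)
$x{\left(O \right)} = - 3 O^{2}$ ($x{\left(O \right)} = \left(2 - 5\right) O^{2} = - 3 O^{2}$)
$B{\left(N,y \right)} = - 14 N$ ($B{\left(N,y \right)} = - 2 \left(N + N 6\right) = - 2 \left(N + 6 N\right) = - 2 \cdot 7 N = - 14 N$)
$40 \cdot 38 B{\left(x{\left(-4 - 3 \right)},-1 \right)} = 40 \cdot 38 \left(- 14 \left(- 3 \left(-4 - 3\right)^{2}\right)\right) = 1520 \left(- 14 \left(- 3 \left(-4 - 3\right)^{2}\right)\right) = 1520 \left(- 14 \left(- 3 \left(-7\right)^{2}\right)\right) = 1520 \left(- 14 \left(\left(-3\right) 49\right)\right) = 1520 \left(\left(-14\right) \left(-147\right)\right) = 1520 \cdot 2058 = 3128160$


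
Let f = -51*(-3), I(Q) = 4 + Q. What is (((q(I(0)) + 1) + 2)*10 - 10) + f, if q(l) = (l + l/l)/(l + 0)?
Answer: 371/2 ≈ 185.50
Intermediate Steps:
q(l) = (1 + l)/l (q(l) = (l + 1)/l = (1 + l)/l)
f = 153
(((q(I(0)) + 1) + 2)*10 - 10) + f = ((((1 + (4 + 0))/(4 + 0) + 1) + 2)*10 - 10) + 153 = ((((1 + 4)/4 + 1) + 2)*10 - 10) + 153 = ((((¼)*5 + 1) + 2)*10 - 10) + 153 = (((5/4 + 1) + 2)*10 - 10) + 153 = ((9/4 + 2)*10 - 10) + 153 = ((17/4)*10 - 10) + 153 = (85/2 - 10) + 153 = 65/2 + 153 = 371/2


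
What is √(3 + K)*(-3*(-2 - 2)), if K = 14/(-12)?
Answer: 2*√66 ≈ 16.248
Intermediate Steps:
K = -7/6 (K = 14*(-1/12) = -7/6 ≈ -1.1667)
√(3 + K)*(-3*(-2 - 2)) = √(3 - 7/6)*(-3*(-2 - 2)) = √(11/6)*(-3*(-4)) = (√66/6)*12 = 2*√66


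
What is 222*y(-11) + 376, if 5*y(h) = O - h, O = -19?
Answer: 104/5 ≈ 20.800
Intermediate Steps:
y(h) = -19/5 - h/5 (y(h) = (-19 - h)/5 = -19/5 - h/5)
222*y(-11) + 376 = 222*(-19/5 - ⅕*(-11)) + 376 = 222*(-19/5 + 11/5) + 376 = 222*(-8/5) + 376 = -1776/5 + 376 = 104/5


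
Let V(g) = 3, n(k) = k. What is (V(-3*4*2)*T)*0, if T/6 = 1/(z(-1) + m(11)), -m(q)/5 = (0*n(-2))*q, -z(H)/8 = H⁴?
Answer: 0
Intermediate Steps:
z(H) = -8*H⁴
m(q) = 0 (m(q) = -5*0*(-2)*q = -0*q = -5*0 = 0)
T = -¾ (T = 6/(-8*(-1)⁴ + 0) = 6/(-8*1 + 0) = 6/(-8 + 0) = 6/(-8) = 6*(-⅛) = -¾ ≈ -0.75000)
(V(-3*4*2)*T)*0 = (3*(-¾))*0 = -9/4*0 = 0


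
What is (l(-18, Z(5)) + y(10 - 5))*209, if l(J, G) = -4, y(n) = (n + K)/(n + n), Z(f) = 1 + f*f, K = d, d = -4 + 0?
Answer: -8151/10 ≈ -815.10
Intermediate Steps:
d = -4
K = -4
Z(f) = 1 + f²
y(n) = (-4 + n)/(2*n) (y(n) = (n - 4)/(n + n) = (-4 + n)/((2*n)) = (-4 + n)*(1/(2*n)) = (-4 + n)/(2*n))
(l(-18, Z(5)) + y(10 - 5))*209 = (-4 + (-4 + (10 - 5))/(2*(10 - 5)))*209 = (-4 + (½)*(-4 + 5)/5)*209 = (-4 + (½)*(⅕)*1)*209 = (-4 + ⅒)*209 = -39/10*209 = -8151/10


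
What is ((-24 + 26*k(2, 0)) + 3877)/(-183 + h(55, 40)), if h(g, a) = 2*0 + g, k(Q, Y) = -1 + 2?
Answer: -3879/128 ≈ -30.305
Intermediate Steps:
k(Q, Y) = 1
h(g, a) = g (h(g, a) = 0 + g = g)
((-24 + 26*k(2, 0)) + 3877)/(-183 + h(55, 40)) = ((-24 + 26*1) + 3877)/(-183 + 55) = ((-24 + 26) + 3877)/(-128) = (2 + 3877)*(-1/128) = 3879*(-1/128) = -3879/128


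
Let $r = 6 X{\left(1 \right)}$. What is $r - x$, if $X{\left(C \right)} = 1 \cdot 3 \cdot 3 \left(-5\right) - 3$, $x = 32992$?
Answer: $-33280$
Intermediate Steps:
$X{\left(C \right)} = -48$ ($X{\left(C \right)} = 3 \cdot 3 \left(-5\right) - 3 = 9 \left(-5\right) - 3 = -45 - 3 = -48$)
$r = -288$ ($r = 6 \left(-48\right) = -288$)
$r - x = -288 - 32992 = -33280$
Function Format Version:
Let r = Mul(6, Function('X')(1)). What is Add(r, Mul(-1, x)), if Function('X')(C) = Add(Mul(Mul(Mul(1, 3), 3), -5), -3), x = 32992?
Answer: -33280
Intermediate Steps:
Function('X')(C) = -48 (Function('X')(C) = Add(Mul(Mul(3, 3), -5), -3) = Add(Mul(9, -5), -3) = Add(-45, -3) = -48)
r = -288 (r = Mul(6, -48) = -288)
Add(r, Mul(-1, x)) = Add(-288, Mul(-1, 32992)) = Add(-288, -32992) = -33280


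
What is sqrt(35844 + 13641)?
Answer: sqrt(49485) ≈ 222.45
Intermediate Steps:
sqrt(35844 + 13641) = sqrt(49485)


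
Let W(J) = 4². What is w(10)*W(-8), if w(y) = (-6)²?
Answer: 576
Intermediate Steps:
W(J) = 16
w(y) = 36
w(10)*W(-8) = 36*16 = 576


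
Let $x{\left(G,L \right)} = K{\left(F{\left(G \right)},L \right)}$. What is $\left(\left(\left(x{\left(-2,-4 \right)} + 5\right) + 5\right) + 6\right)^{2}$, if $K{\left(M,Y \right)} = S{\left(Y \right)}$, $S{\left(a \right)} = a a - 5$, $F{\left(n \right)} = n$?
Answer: $729$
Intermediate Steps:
$S{\left(a \right)} = -5 + a^{2}$ ($S{\left(a \right)} = a^{2} - 5 = -5 + a^{2}$)
$K{\left(M,Y \right)} = -5 + Y^{2}$
$x{\left(G,L \right)} = -5 + L^{2}$
$\left(\left(\left(x{\left(-2,-4 \right)} + 5\right) + 5\right) + 6\right)^{2} = \left(\left(\left(\left(-5 + \left(-4\right)^{2}\right) + 5\right) + 5\right) + 6\right)^{2} = \left(\left(\left(\left(-5 + 16\right) + 5\right) + 5\right) + 6\right)^{2} = \left(\left(\left(11 + 5\right) + 5\right) + 6\right)^{2} = \left(\left(16 + 5\right) + 6\right)^{2} = \left(21 + 6\right)^{2} = 27^{2} = 729$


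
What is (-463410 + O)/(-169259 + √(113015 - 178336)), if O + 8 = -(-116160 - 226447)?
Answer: 20448349049/28648674402 + 120811*I*√65321/28648674402 ≈ 0.71376 + 0.0010778*I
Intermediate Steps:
O = 342599 (O = -8 - (-116160 - 226447) = -8 - 1*(-342607) = -8 + 342607 = 342599)
(-463410 + O)/(-169259 + √(113015 - 178336)) = (-463410 + 342599)/(-169259 + √(113015 - 178336)) = -120811/(-169259 + √(-65321)) = -120811/(-169259 + I*√65321)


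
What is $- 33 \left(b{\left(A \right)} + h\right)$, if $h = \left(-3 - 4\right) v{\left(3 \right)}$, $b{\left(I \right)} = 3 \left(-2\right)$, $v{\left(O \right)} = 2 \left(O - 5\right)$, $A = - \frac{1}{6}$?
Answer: $-726$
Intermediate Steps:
$A = - \frac{1}{6}$ ($A = \left(-1\right) \frac{1}{6} = - \frac{1}{6} \approx -0.16667$)
$v{\left(O \right)} = -10 + 2 O$ ($v{\left(O \right)} = 2 \left(-5 + O\right) = -10 + 2 O$)
$b{\left(I \right)} = -6$
$h = 28$ ($h = \left(-3 - 4\right) \left(-10 + 2 \cdot 3\right) = \left(-3 - 4\right) \left(-10 + 6\right) = \left(-7\right) \left(-4\right) = 28$)
$- 33 \left(b{\left(A \right)} + h\right) = - 33 \left(-6 + 28\right) = \left(-33\right) 22 = -726$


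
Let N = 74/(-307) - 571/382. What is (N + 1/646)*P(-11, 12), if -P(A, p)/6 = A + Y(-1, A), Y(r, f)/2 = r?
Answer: -2562021462/18939751 ≈ -135.27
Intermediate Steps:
Y(r, f) = 2*r
P(A, p) = 12 - 6*A (P(A, p) = -6*(A + 2*(-1)) = -6*(A - 2) = -6*(-2 + A) = 12 - 6*A)
N = -203565/117274 (N = 74*(-1/307) - 571*1/382 = -74/307 - 571/382 = -203565/117274 ≈ -1.7358)
(N + 1/646)*P(-11, 12) = (-203565/117274 + 1/646)*(12 - 6*(-11)) = (-203565/117274 + 1/646)*(12 + 66) = -32846429/18939751*78 = -2562021462/18939751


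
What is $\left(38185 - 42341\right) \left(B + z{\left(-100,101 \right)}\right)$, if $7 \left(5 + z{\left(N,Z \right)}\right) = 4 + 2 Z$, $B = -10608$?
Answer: $\frac{307897260}{7} \approx 4.3985 \cdot 10^{7}$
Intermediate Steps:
$z{\left(N,Z \right)} = - \frac{31}{7} + \frac{2 Z}{7}$ ($z{\left(N,Z \right)} = -5 + \frac{4 + 2 Z}{7} = -5 + \left(\frac{4}{7} + \frac{2 Z}{7}\right) = - \frac{31}{7} + \frac{2 Z}{7}$)
$\left(38185 - 42341\right) \left(B + z{\left(-100,101 \right)}\right) = \left(38185 - 42341\right) \left(-10608 + \left(- \frac{31}{7} + \frac{2}{7} \cdot 101\right)\right) = - 4156 \left(-10608 + \left(- \frac{31}{7} + \frac{202}{7}\right)\right) = - 4156 \left(-10608 + \frac{171}{7}\right) = \left(-4156\right) \left(- \frac{74085}{7}\right) = \frac{307897260}{7}$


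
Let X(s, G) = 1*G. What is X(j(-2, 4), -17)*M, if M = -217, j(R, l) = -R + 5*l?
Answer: 3689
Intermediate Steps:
X(s, G) = G
X(j(-2, 4), -17)*M = -17*(-217) = 3689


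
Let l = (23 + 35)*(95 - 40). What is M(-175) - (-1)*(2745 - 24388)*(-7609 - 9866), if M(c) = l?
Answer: 378214615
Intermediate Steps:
l = 3190 (l = 58*55 = 3190)
M(c) = 3190
M(-175) - (-1)*(2745 - 24388)*(-7609 - 9866) = 3190 - (-1)*(2745 - 24388)*(-7609 - 9866) = 3190 - (-1)*(-21643*(-17475)) = 3190 - (-1)*378211425 = 3190 - 1*(-378211425) = 3190 + 378211425 = 378214615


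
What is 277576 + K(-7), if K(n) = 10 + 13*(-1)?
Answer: 277573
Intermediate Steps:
K(n) = -3 (K(n) = 10 - 13 = -3)
277576 + K(-7) = 277576 - 3 = 277573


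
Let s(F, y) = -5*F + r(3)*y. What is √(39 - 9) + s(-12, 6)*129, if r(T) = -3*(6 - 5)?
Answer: 5418 + √30 ≈ 5423.5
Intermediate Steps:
r(T) = -3 (r(T) = -3*1 = -3)
s(F, y) = -5*F - 3*y
√(39 - 9) + s(-12, 6)*129 = √(39 - 9) + (-5*(-12) - 3*6)*129 = √30 + (60 - 18)*129 = √30 + 42*129 = √30 + 5418 = 5418 + √30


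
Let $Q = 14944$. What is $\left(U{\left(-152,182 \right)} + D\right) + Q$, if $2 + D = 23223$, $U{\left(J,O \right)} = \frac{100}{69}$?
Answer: $\frac{2633485}{69} \approx 38166.0$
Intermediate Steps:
$U{\left(J,O \right)} = \frac{100}{69}$ ($U{\left(J,O \right)} = 100 \cdot \frac{1}{69} = \frac{100}{69}$)
$D = 23221$ ($D = -2 + 23223 = 23221$)
$\left(U{\left(-152,182 \right)} + D\right) + Q = \left(\frac{100}{69} + 23221\right) + 14944 = \frac{1602349}{69} + 14944 = \frac{2633485}{69}$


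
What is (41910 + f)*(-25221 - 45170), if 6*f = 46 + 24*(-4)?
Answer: -8848500655/3 ≈ -2.9495e+9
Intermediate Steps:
f = -25/3 (f = (46 + 24*(-4))/6 = (46 - 96)/6 = (⅙)*(-50) = -25/3 ≈ -8.3333)
(41910 + f)*(-25221 - 45170) = (41910 - 25/3)*(-25221 - 45170) = (125705/3)*(-70391) = -8848500655/3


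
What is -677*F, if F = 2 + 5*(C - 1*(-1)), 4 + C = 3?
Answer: -1354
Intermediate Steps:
C = -1 (C = -4 + 3 = -1)
F = 2 (F = 2 + 5*(-1 - 1*(-1)) = 2 + 5*(-1 + 1) = 2 + 5*0 = 2 + 0 = 2)
-677*F = -677*2 = -1354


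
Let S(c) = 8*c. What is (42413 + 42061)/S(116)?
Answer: 42237/464 ≈ 91.028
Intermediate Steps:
(42413 + 42061)/S(116) = (42413 + 42061)/((8*116)) = 84474/928 = 84474*(1/928) = 42237/464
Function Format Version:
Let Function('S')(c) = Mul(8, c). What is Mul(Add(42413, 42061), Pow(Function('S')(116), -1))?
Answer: Rational(42237, 464) ≈ 91.028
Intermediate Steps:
Mul(Add(42413, 42061), Pow(Function('S')(116), -1)) = Mul(Add(42413, 42061), Pow(Mul(8, 116), -1)) = Mul(84474, Pow(928, -1)) = Mul(84474, Rational(1, 928)) = Rational(42237, 464)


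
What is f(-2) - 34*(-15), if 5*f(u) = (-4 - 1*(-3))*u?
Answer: 2552/5 ≈ 510.40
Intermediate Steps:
f(u) = -u/5 (f(u) = ((-4 - 1*(-3))*u)/5 = ((-4 + 3)*u)/5 = (-u)/5 = -u/5)
f(-2) - 34*(-15) = -1/5*(-2) - 34*(-15) = 2/5 + 510 = 2552/5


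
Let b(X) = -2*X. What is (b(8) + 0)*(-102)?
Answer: 1632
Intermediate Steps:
(b(8) + 0)*(-102) = (-2*8 + 0)*(-102) = (-16 + 0)*(-102) = -16*(-102) = 1632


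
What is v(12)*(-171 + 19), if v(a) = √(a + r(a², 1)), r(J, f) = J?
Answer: -304*√39 ≈ -1898.5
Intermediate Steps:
v(a) = √(a + a²)
v(12)*(-171 + 19) = √(12*(1 + 12))*(-171 + 19) = √(12*13)*(-152) = √156*(-152) = (2*√39)*(-152) = -304*√39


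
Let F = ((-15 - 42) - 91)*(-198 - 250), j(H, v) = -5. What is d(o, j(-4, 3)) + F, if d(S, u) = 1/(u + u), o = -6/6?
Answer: 663039/10 ≈ 66304.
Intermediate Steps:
o = -1 (o = -6*1/6 = -1)
d(S, u) = 1/(2*u)
F = 66304 (F = (-57 - 91)*(-448) = -148*(-448) = 66304)
d(o, j(-4, 3)) + F = (1/2)/(-5) + 66304 = (1/2)*(-1/5) + 66304 = -1/10 + 66304 = 663039/10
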